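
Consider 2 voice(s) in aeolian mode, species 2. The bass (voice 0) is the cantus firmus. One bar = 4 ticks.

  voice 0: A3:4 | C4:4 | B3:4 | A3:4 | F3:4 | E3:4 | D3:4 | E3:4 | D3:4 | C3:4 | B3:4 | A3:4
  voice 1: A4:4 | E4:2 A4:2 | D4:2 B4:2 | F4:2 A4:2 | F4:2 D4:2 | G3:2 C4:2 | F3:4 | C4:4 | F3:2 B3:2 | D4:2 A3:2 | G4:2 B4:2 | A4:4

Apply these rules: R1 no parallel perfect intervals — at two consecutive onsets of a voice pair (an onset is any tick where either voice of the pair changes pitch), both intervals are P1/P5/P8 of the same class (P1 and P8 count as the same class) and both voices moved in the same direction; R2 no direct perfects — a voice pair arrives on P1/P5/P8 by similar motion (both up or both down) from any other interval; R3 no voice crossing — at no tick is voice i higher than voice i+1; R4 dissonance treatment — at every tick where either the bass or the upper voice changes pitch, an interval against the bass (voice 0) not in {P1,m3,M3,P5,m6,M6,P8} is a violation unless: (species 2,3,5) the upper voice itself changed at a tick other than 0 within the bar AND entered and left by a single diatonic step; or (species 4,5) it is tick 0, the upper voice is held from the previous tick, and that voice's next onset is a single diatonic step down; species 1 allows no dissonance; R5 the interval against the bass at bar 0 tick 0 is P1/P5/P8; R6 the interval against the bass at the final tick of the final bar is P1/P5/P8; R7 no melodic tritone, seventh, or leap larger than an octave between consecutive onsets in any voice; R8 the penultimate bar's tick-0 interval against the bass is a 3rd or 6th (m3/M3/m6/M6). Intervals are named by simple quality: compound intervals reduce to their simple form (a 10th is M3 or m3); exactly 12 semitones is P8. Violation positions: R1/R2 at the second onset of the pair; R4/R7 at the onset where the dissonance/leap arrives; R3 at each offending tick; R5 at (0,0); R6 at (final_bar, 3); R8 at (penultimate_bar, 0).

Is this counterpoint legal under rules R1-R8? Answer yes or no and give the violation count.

bar 0: v0=A3 v1=A4 (P8)
bar 1: v0=C4 v1=E4 (M3)
bar 2: v0=B3 v1=D4 (m3)
bar 3: v0=A3 v1=F4 (m6)
bar 4: v0=F3 v1=F4 (P8)
bar 5: v0=E3 v1=G3 (m3)
bar 6: v0=D3 v1=F3 (m3)
bar 7: v0=E3 v1=C4 (m6)
bar 8: v0=D3 v1=F3 (m3)
bar 9: v0=C3 v1=D4 (M2)
bar 10: v0=B3 v1=G4 (m6)
bar 11: v0=A3 v1=A4 (P8)
  R7 @ bar3.0: B4->F4 leap 6st
  R1 @ bar4.0: A3/A4 P8 -> F3/F4 P8 similar
  R7 @ bar8.2: F3->B3 leap 6st
  R4 @ bar9.0: C3/D4 M2 untreated
  R7 @ bar10.0: C3->B3 leap 11st
  R7 @ bar10.0: A3->G4 leap 10st
  R1 @ bar11.0: B3/B4 P8 -> A3/A4 P8 similar

No (7 violations)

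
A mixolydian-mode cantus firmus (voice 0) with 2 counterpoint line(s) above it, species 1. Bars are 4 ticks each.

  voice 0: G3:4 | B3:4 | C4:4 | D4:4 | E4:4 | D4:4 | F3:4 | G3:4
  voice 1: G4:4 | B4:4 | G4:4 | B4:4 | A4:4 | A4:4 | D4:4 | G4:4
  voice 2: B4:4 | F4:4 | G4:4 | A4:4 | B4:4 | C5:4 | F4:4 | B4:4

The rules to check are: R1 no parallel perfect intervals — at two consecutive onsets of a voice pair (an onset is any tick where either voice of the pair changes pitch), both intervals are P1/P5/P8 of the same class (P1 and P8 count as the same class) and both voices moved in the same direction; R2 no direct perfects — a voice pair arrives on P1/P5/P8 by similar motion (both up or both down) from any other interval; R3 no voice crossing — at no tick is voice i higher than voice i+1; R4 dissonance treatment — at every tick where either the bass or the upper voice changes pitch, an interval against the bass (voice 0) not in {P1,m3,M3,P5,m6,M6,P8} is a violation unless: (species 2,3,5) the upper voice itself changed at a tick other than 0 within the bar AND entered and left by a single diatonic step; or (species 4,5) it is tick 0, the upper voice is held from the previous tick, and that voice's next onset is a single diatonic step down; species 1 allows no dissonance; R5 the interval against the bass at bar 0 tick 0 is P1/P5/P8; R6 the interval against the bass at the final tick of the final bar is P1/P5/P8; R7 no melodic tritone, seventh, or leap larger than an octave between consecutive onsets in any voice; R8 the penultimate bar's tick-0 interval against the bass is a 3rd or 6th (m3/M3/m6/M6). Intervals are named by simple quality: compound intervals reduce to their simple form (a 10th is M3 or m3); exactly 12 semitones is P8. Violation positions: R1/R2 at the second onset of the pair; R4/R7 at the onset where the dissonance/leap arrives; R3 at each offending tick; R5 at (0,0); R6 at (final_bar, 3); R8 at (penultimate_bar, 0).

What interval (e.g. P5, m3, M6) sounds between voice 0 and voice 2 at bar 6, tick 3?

P8

voice 0=F3 voice 2=F4 -> P8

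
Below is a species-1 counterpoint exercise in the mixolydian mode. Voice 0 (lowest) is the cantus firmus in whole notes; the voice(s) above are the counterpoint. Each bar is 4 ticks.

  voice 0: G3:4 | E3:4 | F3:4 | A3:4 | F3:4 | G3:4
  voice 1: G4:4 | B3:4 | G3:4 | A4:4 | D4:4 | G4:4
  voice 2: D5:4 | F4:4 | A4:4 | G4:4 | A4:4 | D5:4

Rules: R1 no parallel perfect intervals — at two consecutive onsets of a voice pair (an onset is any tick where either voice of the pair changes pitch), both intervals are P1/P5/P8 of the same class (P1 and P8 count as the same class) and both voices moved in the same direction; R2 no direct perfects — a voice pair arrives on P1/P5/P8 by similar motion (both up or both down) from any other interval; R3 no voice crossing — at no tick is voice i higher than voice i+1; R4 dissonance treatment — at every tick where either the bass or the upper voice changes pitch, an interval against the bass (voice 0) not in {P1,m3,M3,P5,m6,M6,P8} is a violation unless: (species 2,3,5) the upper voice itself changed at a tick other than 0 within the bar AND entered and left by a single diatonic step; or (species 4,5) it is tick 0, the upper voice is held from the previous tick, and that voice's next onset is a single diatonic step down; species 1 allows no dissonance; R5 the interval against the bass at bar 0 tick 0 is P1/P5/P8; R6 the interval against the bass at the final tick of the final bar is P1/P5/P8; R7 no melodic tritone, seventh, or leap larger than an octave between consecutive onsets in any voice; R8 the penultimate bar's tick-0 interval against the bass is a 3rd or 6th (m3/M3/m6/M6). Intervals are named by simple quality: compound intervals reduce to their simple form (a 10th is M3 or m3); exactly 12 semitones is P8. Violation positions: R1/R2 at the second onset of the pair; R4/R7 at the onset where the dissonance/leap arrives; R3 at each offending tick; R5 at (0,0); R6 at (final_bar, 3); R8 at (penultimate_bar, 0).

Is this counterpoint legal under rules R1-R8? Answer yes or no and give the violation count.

No (13 violations)

bar 0: v0=G3 v1=G4 v2=D5 (P5)
bar 1: v0=E3 v1=B3 v2=F4 (m2)
bar 2: v0=F3 v1=G3 v2=A4 (M3)
bar 3: v0=A3 v1=A4 v2=G4 (m7)
bar 4: v0=F3 v1=D4 v2=A4 (M3)
bar 5: v0=G3 v1=G4 v2=D5 (P5)
  R2 @ bar1.0: G3/G4 P8 -> E3/B3 P5 similar
  R4 @ bar1.0: E3/F4 m2 untreated
  R4 @ bar2.0: F3/G3 M2 untreated
  R2 @ bar3.0: F3/G3 M2 -> A3/A4 P8 similar
  R3 @ bar3.0: A4 above G4
  R4 @ bar3.0: A3/G4 m7 untreated
  R7 @ bar3.0: G3->A4 leap 14st
  R3 @ bar3.1: A4 above G4
  R3 @ bar3.2: A4 above G4
  R3 @ bar3.3: A4 above G4
  R1 @ bar5.0: D4/A4 P5 -> G4/D5 P5 similar
  R2 @ bar5.0: F3/D4 M6 -> G3/G4 P8 similar
  R2 @ bar5.0: F3/A4 M3 -> G3/D5 P5 similar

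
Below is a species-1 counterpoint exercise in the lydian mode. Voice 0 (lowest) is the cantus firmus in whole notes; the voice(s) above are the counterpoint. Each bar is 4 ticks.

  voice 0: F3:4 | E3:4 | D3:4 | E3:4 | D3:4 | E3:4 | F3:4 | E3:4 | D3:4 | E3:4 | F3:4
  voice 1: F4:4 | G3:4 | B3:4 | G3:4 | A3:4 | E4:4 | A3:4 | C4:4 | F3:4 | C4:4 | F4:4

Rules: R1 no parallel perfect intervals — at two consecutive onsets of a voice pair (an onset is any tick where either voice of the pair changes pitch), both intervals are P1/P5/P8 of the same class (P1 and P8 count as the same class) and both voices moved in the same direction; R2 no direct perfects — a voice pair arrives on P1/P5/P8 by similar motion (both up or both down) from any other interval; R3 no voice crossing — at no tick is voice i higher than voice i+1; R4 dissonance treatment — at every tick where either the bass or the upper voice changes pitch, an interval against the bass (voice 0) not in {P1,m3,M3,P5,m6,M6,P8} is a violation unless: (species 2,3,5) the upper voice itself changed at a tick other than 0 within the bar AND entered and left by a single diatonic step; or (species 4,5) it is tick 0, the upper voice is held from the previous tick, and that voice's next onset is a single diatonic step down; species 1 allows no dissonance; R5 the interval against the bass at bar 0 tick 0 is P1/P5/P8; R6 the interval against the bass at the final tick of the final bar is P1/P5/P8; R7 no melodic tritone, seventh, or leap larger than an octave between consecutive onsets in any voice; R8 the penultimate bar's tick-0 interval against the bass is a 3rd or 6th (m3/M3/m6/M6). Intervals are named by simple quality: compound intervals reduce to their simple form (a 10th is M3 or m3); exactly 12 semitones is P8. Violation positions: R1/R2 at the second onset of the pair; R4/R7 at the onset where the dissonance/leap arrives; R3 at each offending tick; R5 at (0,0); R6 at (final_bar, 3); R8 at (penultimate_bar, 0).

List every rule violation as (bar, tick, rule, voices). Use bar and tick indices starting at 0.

bar 0: v0=F3 v1=F4 downbeat P8
bar 1: v0=E3 v1=G3 downbeat m3
bar 2: v0=D3 v1=B3 downbeat M6
bar 3: v0=E3 v1=G3 downbeat m3
bar 4: v0=D3 v1=A3 downbeat P5
bar 5: v0=E3 v1=E4 downbeat P8
bar 6: v0=F3 v1=A3 downbeat M3
bar 7: v0=E3 v1=C4 downbeat m6
bar 8: v0=D3 v1=F3 downbeat m3
bar 9: v0=E3 v1=C4 downbeat m6
bar 10: v0=F3 v1=F4 downbeat P8
  -> R7 @ bar 1 tick 0 v(1,): F4->G3 leap 10st
  -> R2 @ bar 5 tick 0 v(0, 1): D3/A3 P5 -> E3/E4 P8 similar
  -> R2 @ bar 10 tick 0 v(0, 1): E3/C4 m6 -> F3/F4 P8 similar

(1, 0, R7, (1,))
(5, 0, R2, (0, 1))
(10, 0, R2, (0, 1))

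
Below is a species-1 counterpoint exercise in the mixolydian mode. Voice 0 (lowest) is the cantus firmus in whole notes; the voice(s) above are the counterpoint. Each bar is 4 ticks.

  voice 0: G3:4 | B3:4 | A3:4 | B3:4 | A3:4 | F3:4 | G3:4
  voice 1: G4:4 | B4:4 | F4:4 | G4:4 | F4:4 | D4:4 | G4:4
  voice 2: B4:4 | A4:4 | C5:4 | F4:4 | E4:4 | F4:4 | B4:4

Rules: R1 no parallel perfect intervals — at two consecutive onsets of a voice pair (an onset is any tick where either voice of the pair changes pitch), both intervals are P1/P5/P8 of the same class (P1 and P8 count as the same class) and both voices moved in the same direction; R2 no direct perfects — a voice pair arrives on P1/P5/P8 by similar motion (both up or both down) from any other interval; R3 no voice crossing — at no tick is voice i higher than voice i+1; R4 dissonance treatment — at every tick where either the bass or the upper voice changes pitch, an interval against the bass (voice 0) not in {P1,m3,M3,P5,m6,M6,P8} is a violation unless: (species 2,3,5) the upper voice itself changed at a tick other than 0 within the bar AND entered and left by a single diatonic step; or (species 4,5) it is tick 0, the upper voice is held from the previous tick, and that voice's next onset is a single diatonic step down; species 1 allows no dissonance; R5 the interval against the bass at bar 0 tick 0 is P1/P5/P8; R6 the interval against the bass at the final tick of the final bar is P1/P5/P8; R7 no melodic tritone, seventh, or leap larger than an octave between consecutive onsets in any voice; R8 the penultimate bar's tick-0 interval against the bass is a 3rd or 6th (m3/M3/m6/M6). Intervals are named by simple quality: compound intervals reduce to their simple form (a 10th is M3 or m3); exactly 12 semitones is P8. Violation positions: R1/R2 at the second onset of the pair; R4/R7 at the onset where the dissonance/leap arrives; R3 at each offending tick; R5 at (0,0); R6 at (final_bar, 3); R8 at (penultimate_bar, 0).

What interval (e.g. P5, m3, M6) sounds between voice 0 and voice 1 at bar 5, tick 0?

voice 0=F3 voice 1=D4 -> M6

M6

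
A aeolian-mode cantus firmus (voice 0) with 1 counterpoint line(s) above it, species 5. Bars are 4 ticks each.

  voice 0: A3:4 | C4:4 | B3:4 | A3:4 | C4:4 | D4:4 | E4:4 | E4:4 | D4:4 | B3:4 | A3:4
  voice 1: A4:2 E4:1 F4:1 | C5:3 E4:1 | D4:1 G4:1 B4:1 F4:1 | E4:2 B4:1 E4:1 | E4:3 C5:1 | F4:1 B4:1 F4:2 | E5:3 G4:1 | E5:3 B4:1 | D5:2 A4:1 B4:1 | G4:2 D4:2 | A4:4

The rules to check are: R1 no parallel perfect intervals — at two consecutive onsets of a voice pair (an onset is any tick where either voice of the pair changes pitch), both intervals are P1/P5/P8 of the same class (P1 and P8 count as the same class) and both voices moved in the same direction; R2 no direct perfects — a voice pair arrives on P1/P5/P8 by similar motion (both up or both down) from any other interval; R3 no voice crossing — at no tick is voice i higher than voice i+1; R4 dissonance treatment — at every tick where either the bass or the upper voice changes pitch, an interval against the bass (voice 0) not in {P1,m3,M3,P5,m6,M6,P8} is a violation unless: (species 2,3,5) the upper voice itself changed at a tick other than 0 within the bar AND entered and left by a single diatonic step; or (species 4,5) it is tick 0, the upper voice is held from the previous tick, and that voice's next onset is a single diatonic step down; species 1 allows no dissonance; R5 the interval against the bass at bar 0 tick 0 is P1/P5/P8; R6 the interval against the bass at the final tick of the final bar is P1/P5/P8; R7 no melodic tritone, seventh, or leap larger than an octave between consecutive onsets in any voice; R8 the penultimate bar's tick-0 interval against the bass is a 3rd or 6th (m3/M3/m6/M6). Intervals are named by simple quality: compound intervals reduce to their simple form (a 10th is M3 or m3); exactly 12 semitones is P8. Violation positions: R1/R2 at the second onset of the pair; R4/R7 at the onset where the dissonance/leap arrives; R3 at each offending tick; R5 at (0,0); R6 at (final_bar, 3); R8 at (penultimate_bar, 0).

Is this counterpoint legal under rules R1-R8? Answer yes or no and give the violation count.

No (9 violations)

bar 0: v0=A3 v1=A4 (P8)
bar 1: v0=C4 v1=C5 (P8)
bar 2: v0=B3 v1=D4 (m3)
bar 3: v0=A3 v1=E4 (P5)
bar 4: v0=C4 v1=E4 (M3)
bar 5: v0=D4 v1=F4 (m3)
bar 6: v0=E4 v1=E5 (P8)
bar 7: v0=E4 v1=E5 (P8)
bar 8: v0=D4 v1=D5 (P8)
bar 9: v0=B3 v1=G4 (m6)
bar 10: v0=A3 v1=A4 (P8)
  R2 @ bar1.0: A3/F4 m6 -> C4/C5 P8 similar
  R4 @ bar2.3: B3/F4 TT untreated
  R7 @ bar2.3: B4->F4 leap 6st
  R2 @ bar3.0: B3/F4 TT -> A3/E4 P5 similar
  R4 @ bar3.2: A3/B4 M2 untreated
  R7 @ bar5.1: F4->B4 leap 6st
  R7 @ bar5.2: B4->F4 leap 6st
  R2 @ bar6.0: D4/F4 m3 -> E4/E5 P8 similar
  R7 @ bar6.0: F4->E5 leap 11st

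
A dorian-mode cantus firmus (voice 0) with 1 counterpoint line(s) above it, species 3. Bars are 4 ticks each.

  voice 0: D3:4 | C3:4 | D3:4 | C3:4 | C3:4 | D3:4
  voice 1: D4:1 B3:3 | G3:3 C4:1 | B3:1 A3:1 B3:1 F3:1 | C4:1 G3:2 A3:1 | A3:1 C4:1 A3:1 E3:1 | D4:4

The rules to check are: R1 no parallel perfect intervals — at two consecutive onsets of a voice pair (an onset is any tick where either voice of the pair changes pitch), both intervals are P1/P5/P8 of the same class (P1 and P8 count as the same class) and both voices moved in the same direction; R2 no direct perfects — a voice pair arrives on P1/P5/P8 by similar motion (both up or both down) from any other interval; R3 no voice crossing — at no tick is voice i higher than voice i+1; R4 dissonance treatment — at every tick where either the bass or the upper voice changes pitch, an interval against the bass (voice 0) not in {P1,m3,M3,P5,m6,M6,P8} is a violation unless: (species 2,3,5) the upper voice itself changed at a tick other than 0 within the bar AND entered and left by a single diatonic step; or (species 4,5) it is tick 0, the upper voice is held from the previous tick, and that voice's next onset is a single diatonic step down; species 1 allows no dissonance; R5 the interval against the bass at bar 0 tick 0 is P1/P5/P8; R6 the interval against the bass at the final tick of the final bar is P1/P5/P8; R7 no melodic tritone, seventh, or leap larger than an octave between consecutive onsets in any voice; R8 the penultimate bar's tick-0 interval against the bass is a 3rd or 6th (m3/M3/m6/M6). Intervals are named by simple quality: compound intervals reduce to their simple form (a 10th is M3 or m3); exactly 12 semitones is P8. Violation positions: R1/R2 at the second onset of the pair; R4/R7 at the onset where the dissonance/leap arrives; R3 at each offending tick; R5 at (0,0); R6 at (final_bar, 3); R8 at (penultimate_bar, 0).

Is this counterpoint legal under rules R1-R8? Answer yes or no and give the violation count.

No (4 violations)

bar 0: v0=D3 v1=D4 (P8)
bar 1: v0=C3 v1=G3 (P5)
bar 2: v0=D3 v1=B3 (M6)
bar 3: v0=C3 v1=C4 (P8)
bar 4: v0=C3 v1=A3 (M6)
bar 5: v0=D3 v1=D4 (P8)
  R2 @ bar1.0: D3/B3 M6 -> C3/G3 P5 similar
  R7 @ bar2.3: B3->F3 leap 6st
  R2 @ bar5.0: C3/E3 M3 -> D3/D4 P8 similar
  R7 @ bar5.0: E3->D4 leap 10st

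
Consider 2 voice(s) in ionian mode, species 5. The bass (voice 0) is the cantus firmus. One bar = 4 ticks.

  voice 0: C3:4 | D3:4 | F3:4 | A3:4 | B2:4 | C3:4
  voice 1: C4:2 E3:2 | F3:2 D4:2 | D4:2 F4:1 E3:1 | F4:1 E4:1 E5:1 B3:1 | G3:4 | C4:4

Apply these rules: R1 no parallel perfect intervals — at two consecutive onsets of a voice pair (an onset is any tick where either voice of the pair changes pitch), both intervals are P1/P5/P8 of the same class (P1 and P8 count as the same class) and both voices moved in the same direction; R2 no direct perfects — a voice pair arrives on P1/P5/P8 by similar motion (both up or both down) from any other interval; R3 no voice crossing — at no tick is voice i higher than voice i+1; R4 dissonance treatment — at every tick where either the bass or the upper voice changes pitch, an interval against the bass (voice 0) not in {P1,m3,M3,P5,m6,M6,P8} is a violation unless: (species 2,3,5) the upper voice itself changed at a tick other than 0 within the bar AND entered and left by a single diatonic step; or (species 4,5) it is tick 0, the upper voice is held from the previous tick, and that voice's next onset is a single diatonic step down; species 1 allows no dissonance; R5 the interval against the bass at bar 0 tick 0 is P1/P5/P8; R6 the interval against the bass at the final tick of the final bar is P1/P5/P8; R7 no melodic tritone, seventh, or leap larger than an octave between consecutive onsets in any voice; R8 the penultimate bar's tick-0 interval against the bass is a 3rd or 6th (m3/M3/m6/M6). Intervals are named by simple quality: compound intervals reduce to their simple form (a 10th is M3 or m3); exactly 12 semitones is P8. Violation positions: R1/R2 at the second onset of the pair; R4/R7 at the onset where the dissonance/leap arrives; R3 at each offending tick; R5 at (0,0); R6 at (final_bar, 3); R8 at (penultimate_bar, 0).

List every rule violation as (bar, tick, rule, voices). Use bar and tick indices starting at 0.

(2, 3, R3, (0, 1))
(2, 3, R4, (0, 1))
(2, 3, R7, (1,))
(3, 0, R7, (1,))
(3, 3, R4, (0, 1))
(3, 3, R7, (1,))
(4, 0, R7, (0,))
(5, 0, R2, (0, 1))

bar 0: v0=C3 v1=C4 downbeat P8
bar 1: v0=D3 v1=F3 downbeat m3
bar 2: v0=F3 v1=D4 downbeat M6
bar 3: v0=A3 v1=F4 downbeat m6
bar 4: v0=B2 v1=G3 downbeat m6
bar 5: v0=C3 v1=C4 downbeat P8
  -> R3 @ bar 2 tick 3 v(0, 1): F3 above E3
  -> R4 @ bar 2 tick 3 v(0, 1): F3/E3 m2 untreated
  -> R7 @ bar 2 tick 3 v(1,): F4->E3 leap 13st
  -> R7 @ bar 3 tick 0 v(1,): E3->F4 leap 13st
  -> R4 @ bar 3 tick 3 v(0, 1): A3/B3 M2 untreated
  -> R7 @ bar 3 tick 3 v(1,): E5->B3 leap 17st
  -> R7 @ bar 4 tick 0 v(0,): A3->B2 leap 10st
  -> R2 @ bar 5 tick 0 v(0, 1): B2/G3 m6 -> C3/C4 P8 similar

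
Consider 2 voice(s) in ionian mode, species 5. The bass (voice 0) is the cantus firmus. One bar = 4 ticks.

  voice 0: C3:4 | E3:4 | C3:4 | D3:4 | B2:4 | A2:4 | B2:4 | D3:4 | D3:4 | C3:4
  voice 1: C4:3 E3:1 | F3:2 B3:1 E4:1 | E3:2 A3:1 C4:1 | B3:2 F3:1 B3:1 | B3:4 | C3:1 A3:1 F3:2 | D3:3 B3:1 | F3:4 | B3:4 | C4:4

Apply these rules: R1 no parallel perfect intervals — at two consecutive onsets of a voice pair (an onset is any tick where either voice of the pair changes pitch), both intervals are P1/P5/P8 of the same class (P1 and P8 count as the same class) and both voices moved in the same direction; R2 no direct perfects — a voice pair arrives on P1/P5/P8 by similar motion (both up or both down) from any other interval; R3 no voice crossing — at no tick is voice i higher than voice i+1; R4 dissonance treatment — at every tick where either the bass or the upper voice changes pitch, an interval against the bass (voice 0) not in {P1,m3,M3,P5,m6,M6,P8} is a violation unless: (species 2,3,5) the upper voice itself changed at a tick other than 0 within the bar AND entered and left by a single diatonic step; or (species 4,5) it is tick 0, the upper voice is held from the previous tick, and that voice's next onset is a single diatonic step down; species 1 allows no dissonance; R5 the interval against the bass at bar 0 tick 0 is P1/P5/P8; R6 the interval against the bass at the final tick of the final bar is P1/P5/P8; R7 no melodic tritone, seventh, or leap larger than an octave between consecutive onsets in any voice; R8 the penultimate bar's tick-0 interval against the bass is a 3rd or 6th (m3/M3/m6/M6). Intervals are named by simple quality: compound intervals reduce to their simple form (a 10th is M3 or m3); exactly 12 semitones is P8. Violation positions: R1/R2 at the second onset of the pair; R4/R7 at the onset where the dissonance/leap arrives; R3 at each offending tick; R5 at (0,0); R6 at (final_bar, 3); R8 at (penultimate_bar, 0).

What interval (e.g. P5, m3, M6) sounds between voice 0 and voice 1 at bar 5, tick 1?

voice 0=A2 voice 1=A3 -> P8

P8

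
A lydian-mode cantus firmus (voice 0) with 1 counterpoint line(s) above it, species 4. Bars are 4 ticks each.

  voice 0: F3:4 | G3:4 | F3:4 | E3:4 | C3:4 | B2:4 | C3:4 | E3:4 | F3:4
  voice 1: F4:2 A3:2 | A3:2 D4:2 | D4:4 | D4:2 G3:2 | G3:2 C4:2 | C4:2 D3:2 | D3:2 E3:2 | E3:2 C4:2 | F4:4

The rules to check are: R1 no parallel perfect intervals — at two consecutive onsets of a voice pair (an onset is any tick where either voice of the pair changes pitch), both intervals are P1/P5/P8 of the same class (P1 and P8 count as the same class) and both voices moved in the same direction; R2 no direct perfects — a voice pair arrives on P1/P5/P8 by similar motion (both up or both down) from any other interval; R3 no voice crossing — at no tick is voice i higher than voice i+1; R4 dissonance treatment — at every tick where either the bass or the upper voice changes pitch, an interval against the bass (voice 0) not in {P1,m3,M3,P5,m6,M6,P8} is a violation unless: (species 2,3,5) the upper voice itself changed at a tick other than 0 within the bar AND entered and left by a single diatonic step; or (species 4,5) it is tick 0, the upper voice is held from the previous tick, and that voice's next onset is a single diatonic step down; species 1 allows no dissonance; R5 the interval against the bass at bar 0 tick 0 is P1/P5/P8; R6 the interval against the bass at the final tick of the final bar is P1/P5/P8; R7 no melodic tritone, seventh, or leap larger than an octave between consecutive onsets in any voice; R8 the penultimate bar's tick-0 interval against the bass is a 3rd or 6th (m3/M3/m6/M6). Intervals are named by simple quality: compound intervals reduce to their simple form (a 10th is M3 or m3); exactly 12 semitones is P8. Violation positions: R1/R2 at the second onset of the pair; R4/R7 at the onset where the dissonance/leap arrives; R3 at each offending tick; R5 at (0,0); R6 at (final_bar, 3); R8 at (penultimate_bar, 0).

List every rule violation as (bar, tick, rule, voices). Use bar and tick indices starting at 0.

(1, 0, R4, (0, 1))
(3, 0, R4, (0, 1))
(5, 0, R4, (0, 1))
(5, 2, R7, (1,))
(6, 0, R4, (0, 1))
(7, 0, R8, (0, 1))
(8, 0, R2, (0, 1))

bar 0: v0=F3 v1=F4 downbeat P8
bar 1: v0=G3 v1=A3 downbeat M2
bar 2: v0=F3 v1=D4 downbeat M6
bar 3: v0=E3 v1=D4 downbeat m7
bar 4: v0=C3 v1=G3 downbeat P5
bar 5: v0=B2 v1=C4 downbeat m2
bar 6: v0=C3 v1=D3 downbeat M2
bar 7: v0=E3 v1=E3 downbeat P1
bar 8: v0=F3 v1=F4 downbeat P8
  -> R4 @ bar 1 tick 0 v(0, 1): G3/A3 M2 untreated
  -> R4 @ bar 3 tick 0 v(0, 1): E3/D4 m7 untreated
  -> R4 @ bar 5 tick 0 v(0, 1): B2/C4 m2 untreated
  -> R7 @ bar 5 tick 2 v(1,): C4->D3 leap 10st
  -> R4 @ bar 6 tick 0 v(0, 1): C3/D3 M2 untreated
  -> R8 @ bar 7 tick 0 v(0, 1): penult P1 not 3rd/6th
  -> R2 @ bar 8 tick 0 v(0, 1): E3/C4 m6 -> F3/F4 P8 similar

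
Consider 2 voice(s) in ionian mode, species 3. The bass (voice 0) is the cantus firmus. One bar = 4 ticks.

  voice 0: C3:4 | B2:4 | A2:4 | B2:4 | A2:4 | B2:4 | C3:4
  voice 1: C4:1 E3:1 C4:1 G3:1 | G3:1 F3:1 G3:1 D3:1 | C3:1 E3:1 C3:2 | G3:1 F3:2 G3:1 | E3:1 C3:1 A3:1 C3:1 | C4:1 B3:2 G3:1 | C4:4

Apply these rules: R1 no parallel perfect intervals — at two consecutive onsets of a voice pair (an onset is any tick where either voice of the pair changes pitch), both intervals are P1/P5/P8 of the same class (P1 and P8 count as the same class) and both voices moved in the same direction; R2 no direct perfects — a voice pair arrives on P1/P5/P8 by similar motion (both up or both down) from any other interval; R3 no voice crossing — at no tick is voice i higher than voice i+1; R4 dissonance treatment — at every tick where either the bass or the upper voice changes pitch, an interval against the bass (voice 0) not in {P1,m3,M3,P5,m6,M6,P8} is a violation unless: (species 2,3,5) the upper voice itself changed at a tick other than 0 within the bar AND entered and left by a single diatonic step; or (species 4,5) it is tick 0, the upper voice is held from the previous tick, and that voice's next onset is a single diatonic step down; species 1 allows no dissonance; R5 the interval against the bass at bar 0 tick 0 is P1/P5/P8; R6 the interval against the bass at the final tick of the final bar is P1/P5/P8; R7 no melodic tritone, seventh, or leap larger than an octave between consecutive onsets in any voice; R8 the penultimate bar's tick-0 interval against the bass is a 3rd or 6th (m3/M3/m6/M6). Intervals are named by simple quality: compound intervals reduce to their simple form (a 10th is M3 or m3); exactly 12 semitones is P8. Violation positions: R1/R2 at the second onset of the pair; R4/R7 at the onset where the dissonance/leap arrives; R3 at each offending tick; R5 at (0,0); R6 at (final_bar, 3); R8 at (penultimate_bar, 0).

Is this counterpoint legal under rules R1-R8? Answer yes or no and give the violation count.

No (4 violations)

bar 0: v0=C3 v1=C4 (P8)
bar 1: v0=B2 v1=G3 (m6)
bar 2: v0=A2 v1=C3 (m3)
bar 3: v0=B2 v1=G3 (m6)
bar 4: v0=A2 v1=E3 (P5)
bar 5: v0=B2 v1=C4 (m2)
bar 6: v0=C3 v1=C4 (P8)
  R2 @ bar4.0: B2/G3 m6 -> A2/E3 P5 similar
  R4 @ bar5.0: B2/C4 m2 untreated
  R8 @ bar5.0: penult m2 not 3rd/6th
  R2 @ bar6.0: B2/G3 m6 -> C3/C4 P8 similar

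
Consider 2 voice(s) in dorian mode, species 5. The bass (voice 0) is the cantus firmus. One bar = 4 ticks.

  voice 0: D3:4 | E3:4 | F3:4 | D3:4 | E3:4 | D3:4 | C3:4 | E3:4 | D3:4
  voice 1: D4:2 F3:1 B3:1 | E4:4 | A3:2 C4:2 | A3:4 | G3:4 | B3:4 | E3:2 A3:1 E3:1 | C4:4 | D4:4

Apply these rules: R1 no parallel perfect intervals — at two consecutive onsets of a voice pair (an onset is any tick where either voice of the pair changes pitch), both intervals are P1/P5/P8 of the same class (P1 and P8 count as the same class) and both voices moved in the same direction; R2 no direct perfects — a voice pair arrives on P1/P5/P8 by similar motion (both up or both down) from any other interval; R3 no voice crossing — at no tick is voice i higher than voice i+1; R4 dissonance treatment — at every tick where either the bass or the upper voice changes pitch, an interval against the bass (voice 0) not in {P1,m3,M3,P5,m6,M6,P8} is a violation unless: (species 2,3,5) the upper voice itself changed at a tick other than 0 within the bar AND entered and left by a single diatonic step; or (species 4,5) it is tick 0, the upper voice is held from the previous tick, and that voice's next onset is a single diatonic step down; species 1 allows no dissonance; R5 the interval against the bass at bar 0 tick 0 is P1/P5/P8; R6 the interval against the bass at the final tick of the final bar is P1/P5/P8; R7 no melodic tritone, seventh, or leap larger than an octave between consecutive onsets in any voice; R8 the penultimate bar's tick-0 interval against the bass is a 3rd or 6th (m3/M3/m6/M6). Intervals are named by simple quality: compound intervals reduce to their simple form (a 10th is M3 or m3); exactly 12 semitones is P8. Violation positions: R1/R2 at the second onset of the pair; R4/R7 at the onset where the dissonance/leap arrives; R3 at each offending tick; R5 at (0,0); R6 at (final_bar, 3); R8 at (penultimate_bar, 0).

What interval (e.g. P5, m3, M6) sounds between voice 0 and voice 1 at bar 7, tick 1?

voice 0=E3 voice 1=C4 -> m6

m6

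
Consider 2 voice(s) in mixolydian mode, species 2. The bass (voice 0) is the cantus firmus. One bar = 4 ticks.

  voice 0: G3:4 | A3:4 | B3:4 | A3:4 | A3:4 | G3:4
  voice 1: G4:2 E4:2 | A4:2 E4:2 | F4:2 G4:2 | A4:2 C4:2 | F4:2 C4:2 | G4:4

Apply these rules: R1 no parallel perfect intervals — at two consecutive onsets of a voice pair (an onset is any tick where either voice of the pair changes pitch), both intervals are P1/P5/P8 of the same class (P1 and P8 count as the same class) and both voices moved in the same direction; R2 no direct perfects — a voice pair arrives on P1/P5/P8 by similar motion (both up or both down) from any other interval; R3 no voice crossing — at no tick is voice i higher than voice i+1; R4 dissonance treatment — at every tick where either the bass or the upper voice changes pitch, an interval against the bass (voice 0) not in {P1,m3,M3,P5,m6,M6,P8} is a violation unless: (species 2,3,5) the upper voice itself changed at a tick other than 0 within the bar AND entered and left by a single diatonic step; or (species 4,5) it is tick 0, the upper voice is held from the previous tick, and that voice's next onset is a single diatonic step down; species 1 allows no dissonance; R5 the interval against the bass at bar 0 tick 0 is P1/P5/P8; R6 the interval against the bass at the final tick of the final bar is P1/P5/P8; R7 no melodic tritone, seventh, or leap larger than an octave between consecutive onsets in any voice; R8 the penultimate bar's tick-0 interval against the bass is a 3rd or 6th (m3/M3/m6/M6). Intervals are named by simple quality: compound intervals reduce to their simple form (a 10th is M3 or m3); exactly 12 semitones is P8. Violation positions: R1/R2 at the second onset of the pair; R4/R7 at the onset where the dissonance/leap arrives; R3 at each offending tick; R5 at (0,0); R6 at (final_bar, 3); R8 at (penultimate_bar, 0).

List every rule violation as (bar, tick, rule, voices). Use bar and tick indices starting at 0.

(1, 0, R2, (0, 1))
(2, 0, R4, (0, 1))

bar 0: v0=G3 v1=G4 downbeat P8
bar 1: v0=A3 v1=A4 downbeat P8
bar 2: v0=B3 v1=F4 downbeat TT
bar 3: v0=A3 v1=A4 downbeat P8
bar 4: v0=A3 v1=F4 downbeat m6
bar 5: v0=G3 v1=G4 downbeat P8
  -> R2 @ bar 1 tick 0 v(0, 1): G3/E4 M6 -> A3/A4 P8 similar
  -> R4 @ bar 2 tick 0 v(0, 1): B3/F4 TT untreated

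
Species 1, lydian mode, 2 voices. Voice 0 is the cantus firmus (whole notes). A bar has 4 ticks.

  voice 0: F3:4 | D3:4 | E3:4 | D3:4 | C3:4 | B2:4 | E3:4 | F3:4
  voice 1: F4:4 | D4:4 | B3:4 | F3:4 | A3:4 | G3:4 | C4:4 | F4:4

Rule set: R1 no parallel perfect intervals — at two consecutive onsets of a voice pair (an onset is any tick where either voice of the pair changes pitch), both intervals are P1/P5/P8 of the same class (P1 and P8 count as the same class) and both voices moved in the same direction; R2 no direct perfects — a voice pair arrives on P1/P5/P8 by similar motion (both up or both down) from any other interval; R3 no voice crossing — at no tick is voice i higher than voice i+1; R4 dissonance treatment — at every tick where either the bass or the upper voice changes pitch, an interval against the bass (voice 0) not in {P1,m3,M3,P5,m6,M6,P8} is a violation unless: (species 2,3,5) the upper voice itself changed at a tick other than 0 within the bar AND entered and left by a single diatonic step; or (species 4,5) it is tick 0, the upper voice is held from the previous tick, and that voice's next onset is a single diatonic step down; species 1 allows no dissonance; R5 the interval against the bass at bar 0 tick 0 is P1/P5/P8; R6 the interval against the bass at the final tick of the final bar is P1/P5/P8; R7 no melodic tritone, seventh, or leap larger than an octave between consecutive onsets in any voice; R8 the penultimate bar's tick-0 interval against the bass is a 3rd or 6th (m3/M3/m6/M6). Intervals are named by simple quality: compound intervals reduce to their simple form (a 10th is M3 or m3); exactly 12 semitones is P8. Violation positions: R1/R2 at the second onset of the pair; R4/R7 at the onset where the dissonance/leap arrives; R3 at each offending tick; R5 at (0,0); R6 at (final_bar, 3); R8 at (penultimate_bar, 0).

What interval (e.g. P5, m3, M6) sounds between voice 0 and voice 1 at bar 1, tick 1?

P8

voice 0=D3 voice 1=D4 -> P8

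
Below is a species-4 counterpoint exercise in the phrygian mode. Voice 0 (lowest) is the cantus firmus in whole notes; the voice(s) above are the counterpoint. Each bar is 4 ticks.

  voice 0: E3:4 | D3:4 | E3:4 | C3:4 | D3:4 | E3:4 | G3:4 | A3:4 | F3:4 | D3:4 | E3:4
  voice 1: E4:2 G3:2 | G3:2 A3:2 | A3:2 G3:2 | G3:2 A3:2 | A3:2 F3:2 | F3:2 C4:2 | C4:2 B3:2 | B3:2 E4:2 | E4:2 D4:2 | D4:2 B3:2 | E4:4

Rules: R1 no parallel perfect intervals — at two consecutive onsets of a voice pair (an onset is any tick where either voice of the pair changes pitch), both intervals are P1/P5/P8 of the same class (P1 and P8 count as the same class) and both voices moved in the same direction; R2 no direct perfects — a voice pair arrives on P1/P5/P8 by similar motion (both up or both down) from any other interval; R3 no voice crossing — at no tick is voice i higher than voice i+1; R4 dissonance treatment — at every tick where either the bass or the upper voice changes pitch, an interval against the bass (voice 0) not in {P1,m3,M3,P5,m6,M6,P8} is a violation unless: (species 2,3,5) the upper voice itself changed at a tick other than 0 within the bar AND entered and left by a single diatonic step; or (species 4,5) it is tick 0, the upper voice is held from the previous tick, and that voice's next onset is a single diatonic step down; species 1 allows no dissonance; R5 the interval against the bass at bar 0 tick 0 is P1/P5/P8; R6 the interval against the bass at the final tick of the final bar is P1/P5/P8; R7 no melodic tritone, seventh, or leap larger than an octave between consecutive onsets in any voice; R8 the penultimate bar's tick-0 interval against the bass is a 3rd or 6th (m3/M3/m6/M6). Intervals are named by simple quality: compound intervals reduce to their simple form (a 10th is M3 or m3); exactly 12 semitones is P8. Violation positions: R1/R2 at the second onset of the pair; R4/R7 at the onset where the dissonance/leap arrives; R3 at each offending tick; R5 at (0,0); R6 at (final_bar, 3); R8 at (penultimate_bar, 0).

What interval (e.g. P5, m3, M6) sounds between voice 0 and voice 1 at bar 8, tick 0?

voice 0=F3 voice 1=E4 -> M7

M7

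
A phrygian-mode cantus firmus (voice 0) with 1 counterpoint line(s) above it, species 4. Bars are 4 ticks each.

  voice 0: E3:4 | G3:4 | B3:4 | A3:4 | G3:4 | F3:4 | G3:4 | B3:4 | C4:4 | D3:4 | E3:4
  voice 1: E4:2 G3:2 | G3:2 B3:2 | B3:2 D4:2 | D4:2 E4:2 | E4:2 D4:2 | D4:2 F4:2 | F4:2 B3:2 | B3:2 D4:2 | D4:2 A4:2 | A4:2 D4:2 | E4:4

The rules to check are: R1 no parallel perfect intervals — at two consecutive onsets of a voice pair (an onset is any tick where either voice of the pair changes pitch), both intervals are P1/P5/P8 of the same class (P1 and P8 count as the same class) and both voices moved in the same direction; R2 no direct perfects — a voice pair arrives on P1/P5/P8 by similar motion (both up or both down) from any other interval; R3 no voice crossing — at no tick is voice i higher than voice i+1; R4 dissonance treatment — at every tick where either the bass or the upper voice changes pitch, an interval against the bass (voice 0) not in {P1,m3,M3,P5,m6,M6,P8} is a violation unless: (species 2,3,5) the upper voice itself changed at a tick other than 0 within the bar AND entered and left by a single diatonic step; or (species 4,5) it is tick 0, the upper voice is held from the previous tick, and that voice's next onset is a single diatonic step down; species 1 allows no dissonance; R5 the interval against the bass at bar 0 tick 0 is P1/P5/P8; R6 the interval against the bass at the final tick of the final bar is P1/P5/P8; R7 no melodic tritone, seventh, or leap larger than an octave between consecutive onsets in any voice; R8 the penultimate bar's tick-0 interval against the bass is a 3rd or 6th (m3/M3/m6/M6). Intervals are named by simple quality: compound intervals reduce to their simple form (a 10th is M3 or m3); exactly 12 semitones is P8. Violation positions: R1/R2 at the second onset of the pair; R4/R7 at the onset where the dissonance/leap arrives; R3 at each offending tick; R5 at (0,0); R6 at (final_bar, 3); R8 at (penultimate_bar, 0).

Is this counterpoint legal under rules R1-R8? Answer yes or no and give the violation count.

No (7 violations)

bar 0: v0=E3 v1=E4 (P8)
bar 1: v0=G3 v1=G3 (P1)
bar 2: v0=B3 v1=B3 (P1)
bar 3: v0=A3 v1=D4 (P4)
bar 4: v0=G3 v1=E4 (M6)
bar 5: v0=F3 v1=D4 (M6)
bar 6: v0=G3 v1=F4 (m7)
bar 7: v0=B3 v1=B3 (P1)
bar 8: v0=C4 v1=D4 (M2)
bar 9: v0=D3 v1=A4 (P5)
bar 10: v0=E3 v1=E4 (P8)
  R4 @ bar3.0: A3/D4 P4 untreated
  R4 @ bar6.0: G3/F4 m7 untreated
  R7 @ bar6.2: F4->B3 leap 6st
  R4 @ bar8.0: C4/D4 M2 untreated
  R7 @ bar9.0: C4->D3 leap 10st
  R8 @ bar9.0: penult P5 not 3rd/6th
  R1 @ bar10.0: D3/D4 P8 -> E3/E4 P8 similar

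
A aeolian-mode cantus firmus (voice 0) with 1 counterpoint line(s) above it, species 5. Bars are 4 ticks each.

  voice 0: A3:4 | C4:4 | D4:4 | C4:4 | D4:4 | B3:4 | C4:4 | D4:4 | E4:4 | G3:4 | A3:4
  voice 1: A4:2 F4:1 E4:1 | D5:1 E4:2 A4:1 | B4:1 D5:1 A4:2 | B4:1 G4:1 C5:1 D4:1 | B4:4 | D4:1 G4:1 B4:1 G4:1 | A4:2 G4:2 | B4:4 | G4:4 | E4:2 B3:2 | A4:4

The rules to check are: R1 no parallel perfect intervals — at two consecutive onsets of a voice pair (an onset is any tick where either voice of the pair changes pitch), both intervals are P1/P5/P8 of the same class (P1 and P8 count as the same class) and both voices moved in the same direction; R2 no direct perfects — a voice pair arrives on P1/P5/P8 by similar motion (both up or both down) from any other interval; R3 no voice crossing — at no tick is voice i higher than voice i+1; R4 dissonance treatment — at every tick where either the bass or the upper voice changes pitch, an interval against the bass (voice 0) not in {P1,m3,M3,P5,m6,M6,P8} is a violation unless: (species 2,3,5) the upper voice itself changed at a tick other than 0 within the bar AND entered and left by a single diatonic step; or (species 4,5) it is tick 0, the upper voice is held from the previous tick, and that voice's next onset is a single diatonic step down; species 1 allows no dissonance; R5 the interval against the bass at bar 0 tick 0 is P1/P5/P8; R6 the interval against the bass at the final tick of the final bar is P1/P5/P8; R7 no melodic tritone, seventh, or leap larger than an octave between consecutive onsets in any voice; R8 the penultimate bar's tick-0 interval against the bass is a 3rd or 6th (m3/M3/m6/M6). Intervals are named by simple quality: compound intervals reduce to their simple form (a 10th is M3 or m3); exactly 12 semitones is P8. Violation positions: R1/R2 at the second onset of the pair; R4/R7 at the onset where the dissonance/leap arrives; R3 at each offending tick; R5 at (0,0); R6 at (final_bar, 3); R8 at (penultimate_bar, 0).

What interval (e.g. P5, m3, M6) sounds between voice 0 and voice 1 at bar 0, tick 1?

P8

voice 0=A3 voice 1=A4 -> P8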